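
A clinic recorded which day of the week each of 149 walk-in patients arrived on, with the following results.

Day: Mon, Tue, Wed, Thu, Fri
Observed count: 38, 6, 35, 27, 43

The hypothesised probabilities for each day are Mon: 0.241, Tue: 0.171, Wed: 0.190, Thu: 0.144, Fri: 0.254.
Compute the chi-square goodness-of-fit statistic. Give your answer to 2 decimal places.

Expected counts E_i = n·p_i: 149×0.241 = 35.909, 149×0.171 = 25.479, 149×0.190 = 28.31, 149×0.144 = 21.456, 149×0.254 = 37.846.
χ² = (38−35.909)²/35.909 + (6−25.479)²/25.479 + (35−28.31)²/28.31 + (27−21.456)²/21.456 + (43−37.846)²/37.846
   = 0.122 + 14.892 + 1.581 + 1.433 + 0.702
Sum = 18.73

18.73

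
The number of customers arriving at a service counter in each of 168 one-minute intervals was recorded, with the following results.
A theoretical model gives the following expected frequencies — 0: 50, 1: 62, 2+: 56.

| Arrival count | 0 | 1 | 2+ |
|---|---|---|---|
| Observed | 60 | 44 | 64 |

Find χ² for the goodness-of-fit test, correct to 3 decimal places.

8.369

0: (60 − 50)²/50 = 100/50 = 2.0000
1: (44 − 62)²/62 = 324/62 = 5.2258
2+: (64 − 56)²/56 = 64/56 = 1.1429
Sum = 8.369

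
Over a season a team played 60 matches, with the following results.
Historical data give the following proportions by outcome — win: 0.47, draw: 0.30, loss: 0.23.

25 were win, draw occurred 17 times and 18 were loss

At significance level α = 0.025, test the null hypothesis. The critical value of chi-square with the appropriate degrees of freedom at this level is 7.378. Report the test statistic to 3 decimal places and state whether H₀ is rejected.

Expected counts E_i = n·p_i: 60×0.47 = 28.2, 60×0.30 = 18, 60×0.23 = 13.8.
χ² = (25−28.2)²/28.2 + (17−18)²/18 + (18−13.8)²/13.8
   = 0.3631 + 0.0556 + 1.2783
Sum = 1.697
df = 2. Since 1.697 < 7.378, we do not reject H₀.

1.697; do not reject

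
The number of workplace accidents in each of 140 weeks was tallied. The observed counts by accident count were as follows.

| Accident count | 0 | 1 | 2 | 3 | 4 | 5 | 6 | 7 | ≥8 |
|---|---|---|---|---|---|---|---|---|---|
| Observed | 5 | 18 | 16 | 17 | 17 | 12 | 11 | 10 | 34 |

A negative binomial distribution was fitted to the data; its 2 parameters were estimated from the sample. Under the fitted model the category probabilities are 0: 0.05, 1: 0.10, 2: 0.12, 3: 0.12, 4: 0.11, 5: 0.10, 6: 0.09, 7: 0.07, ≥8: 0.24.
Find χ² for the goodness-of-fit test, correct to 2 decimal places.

Expected counts E_i = n·p_i: 140×0.05 = 7, 140×0.10 = 14, 140×0.12 = 16.8, 140×0.12 = 16.8, 140×0.11 = 15.4, 140×0.10 = 14, 140×0.09 = 12.6, 140×0.07 = 9.8, 140×0.24 = 33.6.
χ² = (5−7)²/7 + (18−14)²/14 + (16−16.8)²/16.8 + (17−16.8)²/16.8 + (17−15.4)²/15.4 + (12−14)²/14 + (11−12.6)²/12.6 + (10−9.8)²/9.8 + (34−33.6)²/33.6
   = 0.571 + 1.143 + 0.038 + 0.002 + 0.166 + 0.286 + 0.203 + 0.004 + 0.005
Sum = 2.42

2.42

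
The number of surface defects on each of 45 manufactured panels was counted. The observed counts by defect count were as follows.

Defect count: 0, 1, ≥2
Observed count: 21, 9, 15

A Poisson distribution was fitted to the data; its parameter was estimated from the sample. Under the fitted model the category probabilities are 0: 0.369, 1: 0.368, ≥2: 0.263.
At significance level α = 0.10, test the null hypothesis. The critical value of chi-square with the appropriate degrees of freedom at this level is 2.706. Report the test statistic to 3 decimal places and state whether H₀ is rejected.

5.461; reject

Expected counts E_i = n·p_i: 45×0.369 = 16.605, 45×0.368 = 16.56, 45×0.263 = 11.835.
cat         O        E   (O−E)²/E
0          21   16.605     1.1633
1           9    16.56     3.4513
≥2         15   11.835     0.8464
Sum = 5.461
df = 1. Since 5.461 > 2.706, we reject H₀.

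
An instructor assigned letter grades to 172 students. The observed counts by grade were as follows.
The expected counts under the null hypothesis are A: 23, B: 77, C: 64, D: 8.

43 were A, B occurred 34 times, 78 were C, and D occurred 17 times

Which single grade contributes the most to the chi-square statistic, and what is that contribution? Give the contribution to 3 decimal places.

B, 24.013

A: (43 − 23)²/23 = 400/23 = 17.3913
B: (34 − 77)²/77 = 1849/77 = 24.0130
C: (78 − 64)²/64 = 196/64 = 3.0625
D: (17 − 8)²/8 = 81/8 = 10.1250
The largest term is for B: 24.013.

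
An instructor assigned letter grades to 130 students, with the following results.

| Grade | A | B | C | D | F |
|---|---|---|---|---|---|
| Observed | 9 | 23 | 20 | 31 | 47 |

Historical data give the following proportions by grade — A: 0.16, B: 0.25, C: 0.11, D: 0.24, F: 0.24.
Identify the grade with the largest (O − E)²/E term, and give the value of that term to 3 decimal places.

F, 8.001

Expected counts E_i = n·p_i: 130×0.16 = 20.8, 130×0.25 = 32.5, 130×0.11 = 14.3, 130×0.24 = 31.2, 130×0.24 = 31.2.
A: (9 − 20.8)²/20.8 = 139.24/20.8 = 6.6942
B: (23 − 32.5)²/32.5 = 90.25/32.5 = 2.7769
C: (20 − 14.3)²/14.3 = 32.49/14.3 = 2.2720
D: (31 − 31.2)²/31.2 = 0.04/31.2 = 0.0013
F: (47 − 31.2)²/31.2 = 249.64/31.2 = 8.0013
The largest term is for F: 8.001.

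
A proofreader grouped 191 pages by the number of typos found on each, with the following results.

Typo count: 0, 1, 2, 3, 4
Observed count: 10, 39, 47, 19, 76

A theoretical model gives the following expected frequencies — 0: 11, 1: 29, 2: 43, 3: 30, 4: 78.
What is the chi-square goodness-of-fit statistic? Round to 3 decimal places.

cat         O        E   (O−E)²/E
0          10       11     0.0909
1          39       29     3.4483
2          47       43     0.3721
3          19       30     4.0333
4          76       78     0.0513
Sum = 7.996

7.996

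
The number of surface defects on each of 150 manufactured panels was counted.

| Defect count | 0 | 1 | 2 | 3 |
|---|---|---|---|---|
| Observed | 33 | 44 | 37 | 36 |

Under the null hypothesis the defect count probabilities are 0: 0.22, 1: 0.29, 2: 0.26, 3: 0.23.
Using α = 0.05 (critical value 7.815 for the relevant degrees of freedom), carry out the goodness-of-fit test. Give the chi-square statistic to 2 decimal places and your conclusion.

0.17; do not reject

Expected counts E_i = n·p_i: 150×0.22 = 33, 150×0.29 = 43.5, 150×0.26 = 39, 150×0.23 = 34.5.
0: (33 − 33)²/33 = 0/33 = 0.000
1: (44 − 43.5)²/43.5 = 0.25/43.5 = 0.006
2: (37 − 39)²/39 = 4/39 = 0.103
3: (36 − 34.5)²/34.5 = 2.25/34.5 = 0.065
Sum = 0.17
df = 3. Since 0.17 < 7.815, we do not reject H₀.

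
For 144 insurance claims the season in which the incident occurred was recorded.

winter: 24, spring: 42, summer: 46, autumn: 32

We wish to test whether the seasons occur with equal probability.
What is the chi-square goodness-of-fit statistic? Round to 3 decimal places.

Under H₀ each category has probability 1/4, so each expected count is 144/4 = 36.
χ² = (24−36)²/36 + (42−36)²/36 + (46−36)²/36 + (32−36)²/36
   = 4.0000 + 1.0000 + 2.7778 + 0.4444
Sum = 8.222

8.222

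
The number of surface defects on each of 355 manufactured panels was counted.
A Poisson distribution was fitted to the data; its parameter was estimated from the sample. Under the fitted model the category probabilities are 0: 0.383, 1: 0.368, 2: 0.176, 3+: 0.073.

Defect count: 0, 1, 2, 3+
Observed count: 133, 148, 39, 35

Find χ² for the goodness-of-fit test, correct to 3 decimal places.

Expected counts E_i = n·p_i: 355×0.383 = 135.965, 355×0.368 = 130.64, 355×0.176 = 62.48, 355×0.073 = 25.915.
χ² = (133−135.965)²/135.965 + (148−130.64)²/130.64 + (39−62.48)²/62.48 + (35−25.915)²/25.915
   = 0.0647 + 2.3069 + 8.8238 + 3.1849
Sum = 14.380

14.380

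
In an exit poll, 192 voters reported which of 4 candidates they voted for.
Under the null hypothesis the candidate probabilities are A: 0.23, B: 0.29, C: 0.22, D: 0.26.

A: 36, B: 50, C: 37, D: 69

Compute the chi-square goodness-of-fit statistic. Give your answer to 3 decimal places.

10.030

Expected counts E_i = n·p_i: 192×0.23 = 44.16, 192×0.29 = 55.68, 192×0.22 = 42.24, 192×0.26 = 49.92.
A: (36 − 44.16)²/44.16 = 66.5856/44.16 = 1.5078
B: (50 − 55.68)²/55.68 = 32.2624/55.68 = 0.5794
C: (37 − 42.24)²/42.24 = 27.4576/42.24 = 0.6500
D: (69 − 49.92)²/49.92 = 364.0464/49.92 = 7.2926
Sum = 10.030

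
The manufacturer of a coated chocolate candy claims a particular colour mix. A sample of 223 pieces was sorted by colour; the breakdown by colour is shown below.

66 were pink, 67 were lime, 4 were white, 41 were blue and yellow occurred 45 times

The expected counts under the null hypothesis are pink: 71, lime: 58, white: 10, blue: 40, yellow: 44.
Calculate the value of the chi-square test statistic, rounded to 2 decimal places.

5.40

χ² = (66−71)²/71 + (67−58)²/58 + (4−10)²/10 + (41−40)²/40 + (45−44)²/44
   = 0.352 + 1.397 + 3.600 + 0.025 + 0.023
Sum = 5.40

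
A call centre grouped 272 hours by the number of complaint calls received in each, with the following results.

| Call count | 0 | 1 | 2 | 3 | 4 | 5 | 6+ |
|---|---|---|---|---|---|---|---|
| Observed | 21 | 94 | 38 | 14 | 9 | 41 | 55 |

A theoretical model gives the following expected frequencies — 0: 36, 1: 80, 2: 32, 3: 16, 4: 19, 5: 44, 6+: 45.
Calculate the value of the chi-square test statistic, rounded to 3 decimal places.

χ² = (21−36)²/36 + (94−80)²/80 + (38−32)²/32 + (14−16)²/16 + (9−19)²/19 + (41−44)²/44 + (55−45)²/45
   = 6.2500 + 2.4500 + 1.1250 + 0.2500 + 5.2632 + 0.2045 + 2.2222
Sum = 17.765

17.765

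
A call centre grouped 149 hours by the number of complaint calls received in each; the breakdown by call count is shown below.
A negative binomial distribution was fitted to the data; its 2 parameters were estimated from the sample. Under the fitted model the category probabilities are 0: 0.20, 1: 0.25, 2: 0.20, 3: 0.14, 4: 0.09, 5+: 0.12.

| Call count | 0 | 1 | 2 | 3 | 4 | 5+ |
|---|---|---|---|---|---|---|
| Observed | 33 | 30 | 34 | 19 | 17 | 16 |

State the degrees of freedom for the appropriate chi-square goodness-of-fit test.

There are k = 6 categories and 2 parameters estimated from the data, so df = 6 − 1 − 2 = 3.

3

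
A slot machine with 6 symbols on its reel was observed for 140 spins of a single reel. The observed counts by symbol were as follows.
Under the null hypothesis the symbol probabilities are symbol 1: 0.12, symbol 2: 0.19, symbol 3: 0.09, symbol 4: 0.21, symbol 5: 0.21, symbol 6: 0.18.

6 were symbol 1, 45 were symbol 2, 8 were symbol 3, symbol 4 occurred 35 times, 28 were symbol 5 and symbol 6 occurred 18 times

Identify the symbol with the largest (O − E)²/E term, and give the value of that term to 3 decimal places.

Expected counts E_i = n·p_i: 140×0.12 = 16.8, 140×0.19 = 26.6, 140×0.09 = 12.6, 140×0.21 = 29.4, 140×0.21 = 29.4, 140×0.18 = 25.2.
χ² = (6−16.8)²/16.8 + (45−26.6)²/26.6 + (8−12.6)²/12.6 + (35−29.4)²/29.4 + (28−29.4)²/29.4 + (18−25.2)²/25.2
   = 6.9429 + 12.7278 + 1.6794 + 1.0667 + 0.0667 + 2.0571
The largest term is for symbol 2: 12.728.

symbol 2, 12.728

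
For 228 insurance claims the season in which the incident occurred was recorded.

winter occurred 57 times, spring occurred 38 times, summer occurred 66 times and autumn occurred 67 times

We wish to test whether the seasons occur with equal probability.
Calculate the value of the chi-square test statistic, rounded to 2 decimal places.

Expected count for each of the 4 categories: 228/4 = 57.
cat         O        E   (O−E)²/E
winter     57       57      0.000
spring     38       57      6.333
summer     66       57      1.421
autumn     67       57      1.754
Sum = 9.51

9.51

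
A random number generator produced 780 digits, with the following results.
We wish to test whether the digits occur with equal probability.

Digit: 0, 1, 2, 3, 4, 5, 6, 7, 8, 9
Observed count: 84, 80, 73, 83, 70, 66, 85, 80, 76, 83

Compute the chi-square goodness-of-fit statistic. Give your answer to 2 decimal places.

4.87

Expected count for each of the 10 categories: 780/10 = 78.
0: (84 − 78)²/78 = 36/78 = 0.462
1: (80 − 78)²/78 = 4/78 = 0.051
2: (73 − 78)²/78 = 25/78 = 0.321
3: (83 − 78)²/78 = 25/78 = 0.321
4: (70 − 78)²/78 = 64/78 = 0.821
5: (66 − 78)²/78 = 144/78 = 1.846
6: (85 − 78)²/78 = 49/78 = 0.628
7: (80 − 78)²/78 = 4/78 = 0.051
8: (76 − 78)²/78 = 4/78 = 0.051
9: (83 − 78)²/78 = 25/78 = 0.321
Sum = 4.87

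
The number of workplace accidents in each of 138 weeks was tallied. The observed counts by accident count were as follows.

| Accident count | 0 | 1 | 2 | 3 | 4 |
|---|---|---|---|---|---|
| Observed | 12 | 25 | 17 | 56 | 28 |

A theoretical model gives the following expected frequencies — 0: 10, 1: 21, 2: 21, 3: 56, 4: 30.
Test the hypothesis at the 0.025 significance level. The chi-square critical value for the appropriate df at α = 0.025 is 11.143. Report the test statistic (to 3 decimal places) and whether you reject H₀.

χ² = (12−10)²/10 + (25−21)²/21 + (17−21)²/21 + (56−56)²/56 + (28−30)²/30
   = 0.4000 + 0.7619 + 0.7619 + 0.0000 + 0.1333
Sum = 2.057
df = 4. Since 2.057 < 11.143, we do not reject H₀.

2.057; do not reject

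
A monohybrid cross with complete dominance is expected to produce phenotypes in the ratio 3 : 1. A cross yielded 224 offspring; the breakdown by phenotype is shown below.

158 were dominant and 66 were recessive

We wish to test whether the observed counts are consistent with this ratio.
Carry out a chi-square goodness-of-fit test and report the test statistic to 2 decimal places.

2.38

Ratio total = 4. Expected counts: 224×3/4 = 168, 224×1/4 = 56.
cat            O        E   (O−E)²/E
dominant     158      168      0.595
recessive     66       56      1.786
Sum = 2.38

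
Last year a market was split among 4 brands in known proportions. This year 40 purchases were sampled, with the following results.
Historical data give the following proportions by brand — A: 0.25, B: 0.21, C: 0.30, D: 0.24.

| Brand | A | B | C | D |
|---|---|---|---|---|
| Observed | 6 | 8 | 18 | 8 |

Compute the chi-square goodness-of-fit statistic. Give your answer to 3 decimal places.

4.886

Expected counts E_i = n·p_i: 40×0.25 = 10, 40×0.21 = 8.4, 40×0.30 = 12, 40×0.24 = 9.6.
χ² = (6−10)²/10 + (8−8.4)²/8.4 + (18−12)²/12 + (8−9.6)²/9.6
   = 1.6000 + 0.0190 + 3.0000 + 0.2667
Sum = 4.886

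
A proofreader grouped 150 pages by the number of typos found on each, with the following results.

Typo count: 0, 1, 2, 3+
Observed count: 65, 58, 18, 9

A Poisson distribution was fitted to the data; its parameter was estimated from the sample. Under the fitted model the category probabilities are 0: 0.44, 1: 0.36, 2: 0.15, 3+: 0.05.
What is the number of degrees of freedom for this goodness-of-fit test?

2

There are k = 4 categories and 1 parameter estimated from the data, so df = 4 − 1 − 1 = 2.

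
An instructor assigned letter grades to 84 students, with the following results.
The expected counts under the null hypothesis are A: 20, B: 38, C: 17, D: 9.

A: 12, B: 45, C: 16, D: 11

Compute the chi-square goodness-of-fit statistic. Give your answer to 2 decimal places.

4.99

A: (12 − 20)²/20 = 64/20 = 3.200
B: (45 − 38)²/38 = 49/38 = 1.289
C: (16 − 17)²/17 = 1/17 = 0.059
D: (11 − 9)²/9 = 4/9 = 0.444
Sum = 4.99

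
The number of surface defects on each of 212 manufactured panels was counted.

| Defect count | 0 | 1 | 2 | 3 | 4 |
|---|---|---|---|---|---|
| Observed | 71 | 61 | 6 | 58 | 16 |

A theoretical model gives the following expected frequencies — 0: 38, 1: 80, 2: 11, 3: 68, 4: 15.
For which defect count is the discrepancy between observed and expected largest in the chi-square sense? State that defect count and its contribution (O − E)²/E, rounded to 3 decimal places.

χ² = (71−38)²/38 + (61−80)²/80 + (6−11)²/11 + (58−68)²/68 + (16−15)²/15
   = 28.6579 + 4.5125 + 2.2727 + 1.4706 + 0.0667
The largest term is for 0: 28.658.

0, 28.658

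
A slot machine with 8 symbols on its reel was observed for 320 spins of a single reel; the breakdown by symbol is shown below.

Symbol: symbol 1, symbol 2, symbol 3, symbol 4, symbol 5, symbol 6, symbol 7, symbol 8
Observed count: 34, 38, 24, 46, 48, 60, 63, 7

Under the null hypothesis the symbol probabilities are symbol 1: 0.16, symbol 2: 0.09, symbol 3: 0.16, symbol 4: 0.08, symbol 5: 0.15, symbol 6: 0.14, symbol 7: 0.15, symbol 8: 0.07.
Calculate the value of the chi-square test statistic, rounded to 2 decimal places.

59.86

Expected counts E_i = n·p_i: 320×0.16 = 51.2, 320×0.09 = 28.8, 320×0.16 = 51.2, 320×0.08 = 25.6, 320×0.15 = 48, 320×0.14 = 44.8, 320×0.15 = 48, 320×0.07 = 22.4.
cat           O        E   (O−E)²/E
symbol 1     34     51.2      5.778
symbol 2     38     28.8      2.939
symbol 3     24     51.2     14.450
symbol 4     46     25.6     16.256
symbol 5     48       48      0.000
symbol 6     60     44.8      5.157
symbol 7     63       48      4.688
symbol 8      7     22.4     10.588
Sum = 59.86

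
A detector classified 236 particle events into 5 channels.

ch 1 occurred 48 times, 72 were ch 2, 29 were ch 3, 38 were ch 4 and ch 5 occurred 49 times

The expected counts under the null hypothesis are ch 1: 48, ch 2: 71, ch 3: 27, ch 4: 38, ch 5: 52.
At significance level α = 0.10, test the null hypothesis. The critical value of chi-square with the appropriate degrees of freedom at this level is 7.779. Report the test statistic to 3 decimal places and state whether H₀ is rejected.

χ² = (48−48)²/48 + (72−71)²/71 + (29−27)²/27 + (38−38)²/38 + (49−52)²/52
   = 0.0000 + 0.0141 + 0.1481 + 0.0000 + 0.1731
Sum = 0.335
df = 4. Since 0.335 < 7.779, we do not reject H₀.

0.335; do not reject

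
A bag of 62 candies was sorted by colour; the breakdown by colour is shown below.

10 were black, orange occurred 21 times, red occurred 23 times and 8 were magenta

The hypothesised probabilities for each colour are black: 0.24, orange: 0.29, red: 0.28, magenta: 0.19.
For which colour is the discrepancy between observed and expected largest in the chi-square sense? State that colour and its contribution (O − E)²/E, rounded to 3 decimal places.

Expected counts E_i = n·p_i: 62×0.24 = 14.88, 62×0.29 = 17.98, 62×0.28 = 17.36, 62×0.19 = 11.78.
cat          O        E   (O−E)²/E
black       10    14.88     1.6004
orange      21    17.98     0.5073
red         23    17.36     1.8324
magenta      8    11.78     1.2129
The largest term is for red: 1.832.

red, 1.832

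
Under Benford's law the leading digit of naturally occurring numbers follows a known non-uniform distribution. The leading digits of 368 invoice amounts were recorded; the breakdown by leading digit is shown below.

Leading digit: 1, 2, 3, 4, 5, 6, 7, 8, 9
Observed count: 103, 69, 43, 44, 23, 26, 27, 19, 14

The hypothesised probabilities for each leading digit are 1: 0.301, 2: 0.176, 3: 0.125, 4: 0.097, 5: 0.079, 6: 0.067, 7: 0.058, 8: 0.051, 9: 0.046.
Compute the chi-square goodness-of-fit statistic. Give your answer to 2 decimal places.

6.30

Expected counts E_i = n·p_i: 368×0.301 = 110.768, 368×0.176 = 64.768, 368×0.125 = 46, 368×0.097 = 35.696, 368×0.079 = 29.072, 368×0.067 = 24.656, 368×0.058 = 21.344, 368×0.051 = 18.768, 368×0.046 = 16.928.
χ² = (103−110.768)²/110.768 + (69−64.768)²/64.768 + (43−46)²/46 + (44−35.696)²/35.696 + (23−29.072)²/29.072 + (26−24.656)²/24.656 + (27−21.344)²/21.344 + (19−18.768)²/18.768 + (14−16.928)²/16.928
   = 0.545 + 0.277 + 0.196 + 1.932 + 1.268 + 0.073 + 1.499 + 0.003 + 0.506
Sum = 6.30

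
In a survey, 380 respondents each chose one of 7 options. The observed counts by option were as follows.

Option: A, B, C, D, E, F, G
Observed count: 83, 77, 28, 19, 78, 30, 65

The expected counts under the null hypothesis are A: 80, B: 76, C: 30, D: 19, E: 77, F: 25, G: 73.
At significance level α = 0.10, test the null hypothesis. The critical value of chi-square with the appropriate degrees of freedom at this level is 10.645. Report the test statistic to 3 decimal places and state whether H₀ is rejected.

A: (83 − 80)²/80 = 9/80 = 0.1125
B: (77 − 76)²/76 = 1/76 = 0.0132
C: (28 − 30)²/30 = 4/30 = 0.1333
D: (19 − 19)²/19 = 0/19 = 0.0000
E: (78 − 77)²/77 = 1/77 = 0.0130
F: (30 − 25)²/25 = 25/25 = 1.0000
G: (65 − 73)²/73 = 64/73 = 0.8767
Sum = 2.149
df = 6. Since 2.149 < 10.645, we do not reject H₀.

2.149; do not reject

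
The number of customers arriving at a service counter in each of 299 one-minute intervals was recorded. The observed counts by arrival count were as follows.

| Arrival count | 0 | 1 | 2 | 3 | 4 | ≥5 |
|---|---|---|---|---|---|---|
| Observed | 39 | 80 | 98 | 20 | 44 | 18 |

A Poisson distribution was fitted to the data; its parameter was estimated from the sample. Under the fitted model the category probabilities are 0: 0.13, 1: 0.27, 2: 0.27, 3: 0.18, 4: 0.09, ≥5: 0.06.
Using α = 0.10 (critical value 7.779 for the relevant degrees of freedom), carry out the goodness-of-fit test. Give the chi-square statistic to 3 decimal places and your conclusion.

Expected counts E_i = n·p_i: 299×0.13 = 38.87, 299×0.27 = 80.73, 299×0.27 = 80.73, 299×0.18 = 53.82, 299×0.09 = 26.91, 299×0.06 = 17.94.
χ² = (39−38.87)²/38.87 + (80−80.73)²/80.73 + (98−80.73)²/80.73 + (20−53.82)²/53.82 + (44−26.91)²/26.91 + (18−17.94)²/17.94
   = 0.0004 + 0.0066 + 3.6944 + 21.2522 + 10.8535 + 0.0002
Sum = 35.807
df = 4. Since 35.807 > 7.779, we reject H₀.

35.807; reject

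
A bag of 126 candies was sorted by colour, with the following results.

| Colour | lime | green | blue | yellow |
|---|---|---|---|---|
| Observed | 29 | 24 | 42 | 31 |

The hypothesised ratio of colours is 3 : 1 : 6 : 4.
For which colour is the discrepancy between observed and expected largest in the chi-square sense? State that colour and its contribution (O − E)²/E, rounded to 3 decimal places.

green, 25.000

Ratio total = 14. Expected counts: 126×3/14 = 27, 126×1/14 = 9, 126×6/14 = 54, 126×4/14 = 36.
lime: (29 − 27)²/27 = 4/27 = 0.1481
green: (24 − 9)²/9 = 225/9 = 25.0000
blue: (42 − 54)²/54 = 144/54 = 2.6667
yellow: (31 − 36)²/36 = 25/36 = 0.6944
The largest term is for green: 25.000.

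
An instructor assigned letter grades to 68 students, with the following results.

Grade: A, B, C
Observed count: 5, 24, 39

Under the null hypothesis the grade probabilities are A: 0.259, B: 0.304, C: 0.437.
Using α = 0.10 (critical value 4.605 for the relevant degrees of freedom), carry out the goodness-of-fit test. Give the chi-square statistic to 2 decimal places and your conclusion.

Expected counts E_i = n·p_i: 68×0.259 = 17.612, 68×0.304 = 20.672, 68×0.437 = 29.716.
A: (5 − 17.612)²/17.612 = 159.062544/17.612 = 9.031
B: (24 − 20.672)²/20.672 = 11.075584/20.672 = 0.536
C: (39 − 29.716)²/29.716 = 86.192656/29.716 = 2.901
Sum = 12.47
df = 2. Since 12.47 > 4.605, we reject H₀.

12.47; reject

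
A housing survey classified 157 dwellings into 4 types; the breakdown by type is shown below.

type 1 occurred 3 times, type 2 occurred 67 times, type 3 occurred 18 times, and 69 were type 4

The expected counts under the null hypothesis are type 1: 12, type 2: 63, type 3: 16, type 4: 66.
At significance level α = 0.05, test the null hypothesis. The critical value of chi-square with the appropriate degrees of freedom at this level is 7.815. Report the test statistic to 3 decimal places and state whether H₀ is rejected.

cat         O        E   (O−E)²/E
type 1      3       12     6.7500
type 2     67       63     0.2540
type 3     18       16     0.2500
type 4     69       66     0.1364
Sum = 7.390
df = 3. Since 7.390 < 7.815, we do not reject H₀.

7.390; do not reject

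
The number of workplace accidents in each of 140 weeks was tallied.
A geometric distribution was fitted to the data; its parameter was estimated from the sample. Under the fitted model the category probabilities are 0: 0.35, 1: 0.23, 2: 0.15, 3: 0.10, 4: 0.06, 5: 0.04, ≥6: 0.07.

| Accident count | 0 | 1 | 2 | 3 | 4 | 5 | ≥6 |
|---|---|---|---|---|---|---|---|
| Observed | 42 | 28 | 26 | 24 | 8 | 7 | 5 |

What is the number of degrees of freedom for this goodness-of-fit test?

There are k = 7 categories and 1 parameter estimated from the data, so df = 7 − 1 − 1 = 5.

5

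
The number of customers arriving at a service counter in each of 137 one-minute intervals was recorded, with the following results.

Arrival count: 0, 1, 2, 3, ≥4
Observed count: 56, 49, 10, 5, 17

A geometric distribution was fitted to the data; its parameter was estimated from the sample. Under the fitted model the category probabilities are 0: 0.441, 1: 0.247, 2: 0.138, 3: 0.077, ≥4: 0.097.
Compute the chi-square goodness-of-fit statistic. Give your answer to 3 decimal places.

15.266

Expected counts E_i = n·p_i: 137×0.441 = 60.417, 137×0.247 = 33.839, 137×0.138 = 18.906, 137×0.077 = 10.549, 137×0.097 = 13.289.
0: (56 − 60.417)²/60.417 = 19.509889/60.417 = 0.3229
1: (49 − 33.839)²/33.839 = 229.855921/33.839 = 6.7926
2: (10 − 18.906)²/18.906 = 79.316836/18.906 = 4.1953
3: (5 − 10.549)²/10.549 = 30.791401/10.549 = 2.9189
≥4: (17 − 13.289)²/13.289 = 13.771521/13.289 = 1.0363
Sum = 15.266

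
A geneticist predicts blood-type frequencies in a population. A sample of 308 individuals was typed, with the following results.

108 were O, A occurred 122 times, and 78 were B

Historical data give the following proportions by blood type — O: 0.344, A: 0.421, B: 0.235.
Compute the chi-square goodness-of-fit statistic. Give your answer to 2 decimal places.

Expected counts E_i = n·p_i: 308×0.344 = 105.952, 308×0.421 = 129.668, 308×0.235 = 72.38.
O: (108 − 105.952)²/105.952 = 4.194304/105.952 = 0.040
A: (122 − 129.668)²/129.668 = 58.798224/129.668 = 0.453
B: (78 − 72.38)²/72.38 = 31.5844/72.38 = 0.436
Sum = 0.93

0.93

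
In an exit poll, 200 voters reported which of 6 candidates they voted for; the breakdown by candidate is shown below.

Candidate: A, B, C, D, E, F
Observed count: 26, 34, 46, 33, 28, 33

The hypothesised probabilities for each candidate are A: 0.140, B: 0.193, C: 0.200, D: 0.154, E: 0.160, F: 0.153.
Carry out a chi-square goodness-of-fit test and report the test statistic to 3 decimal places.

Expected counts E_i = n·p_i: 200×0.140 = 28, 200×0.193 = 38.6, 200×0.200 = 40, 200×0.154 = 30.8, 200×0.160 = 32, 200×0.153 = 30.6.
χ² = (26−28)²/28 + (34−38.6)²/38.6 + (46−40)²/40 + (33−30.8)²/30.8 + (28−32)²/32 + (33−30.6)²/30.6
   = 0.1429 + 0.5482 + 0.9000 + 0.1571 + 0.5000 + 0.1882
Sum = 2.436

2.436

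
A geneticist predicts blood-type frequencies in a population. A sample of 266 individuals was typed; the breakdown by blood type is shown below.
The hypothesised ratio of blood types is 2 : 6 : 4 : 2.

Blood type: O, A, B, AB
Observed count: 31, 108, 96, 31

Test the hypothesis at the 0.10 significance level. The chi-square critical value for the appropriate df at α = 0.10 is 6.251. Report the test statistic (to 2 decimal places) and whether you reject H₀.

8.16; reject

Ratio total = 14. Expected counts: 266×2/14 = 38, 266×6/14 = 114, 266×4/14 = 76, 266×2/14 = 38.
O: (31 − 38)²/38 = 49/38 = 1.289
A: (108 − 114)²/114 = 36/114 = 0.316
B: (96 − 76)²/76 = 400/76 = 5.263
AB: (31 − 38)²/38 = 49/38 = 1.289
Sum = 8.16
df = 3. Since 8.16 > 6.251, we reject H₀.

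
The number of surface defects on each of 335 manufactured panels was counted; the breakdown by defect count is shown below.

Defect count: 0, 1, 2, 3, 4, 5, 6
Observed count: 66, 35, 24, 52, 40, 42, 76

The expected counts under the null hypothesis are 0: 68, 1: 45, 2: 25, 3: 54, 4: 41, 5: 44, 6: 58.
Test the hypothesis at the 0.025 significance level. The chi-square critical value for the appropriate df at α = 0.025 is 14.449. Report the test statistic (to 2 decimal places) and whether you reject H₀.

8.10; do not reject

χ² = (66−68)²/68 + (35−45)²/45 + (24−25)²/25 + (52−54)²/54 + (40−41)²/41 + (42−44)²/44 + (76−58)²/58
   = 0.059 + 2.222 + 0.040 + 0.074 + 0.024 + 0.091 + 5.586
Sum = 8.10
df = 6. Since 8.10 < 14.449, we do not reject H₀.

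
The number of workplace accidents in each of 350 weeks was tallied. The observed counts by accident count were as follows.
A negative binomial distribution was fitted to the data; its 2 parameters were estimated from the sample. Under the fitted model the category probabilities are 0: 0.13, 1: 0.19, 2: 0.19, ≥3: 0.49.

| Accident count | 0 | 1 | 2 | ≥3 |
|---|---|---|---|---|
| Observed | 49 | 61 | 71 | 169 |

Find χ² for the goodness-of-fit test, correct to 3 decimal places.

Expected counts E_i = n·p_i: 350×0.13 = 45.5, 350×0.19 = 66.5, 350×0.19 = 66.5, 350×0.49 = 171.5.
0: (49 − 45.5)²/45.5 = 12.25/45.5 = 0.2692
1: (61 − 66.5)²/66.5 = 30.25/66.5 = 0.4549
2: (71 − 66.5)²/66.5 = 20.25/66.5 = 0.3045
≥3: (169 − 171.5)²/171.5 = 6.25/171.5 = 0.0364
Sum = 1.065

1.065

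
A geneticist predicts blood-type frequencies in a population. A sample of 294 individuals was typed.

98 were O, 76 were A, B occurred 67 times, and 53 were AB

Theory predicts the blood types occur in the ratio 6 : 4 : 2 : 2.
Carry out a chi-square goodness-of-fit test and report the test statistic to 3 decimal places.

24.746

Ratio total = 14. Expected counts: 294×6/14 = 126, 294×4/14 = 84, 294×2/14 = 42, 294×2/14 = 42.
cat         O        E   (O−E)²/E
O          98      126     6.2222
A          76       84     0.7619
B          67       42    14.8810
AB         53       42     2.8810
Sum = 24.746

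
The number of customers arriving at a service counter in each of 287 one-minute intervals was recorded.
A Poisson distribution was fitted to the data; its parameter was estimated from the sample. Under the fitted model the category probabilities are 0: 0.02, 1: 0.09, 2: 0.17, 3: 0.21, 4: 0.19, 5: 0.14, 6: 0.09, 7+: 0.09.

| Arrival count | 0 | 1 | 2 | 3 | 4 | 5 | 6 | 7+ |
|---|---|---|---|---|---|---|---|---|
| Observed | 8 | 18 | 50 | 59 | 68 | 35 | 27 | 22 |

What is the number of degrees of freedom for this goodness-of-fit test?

There are k = 8 categories and 1 parameter estimated from the data, so df = 8 − 1 − 1 = 6.

6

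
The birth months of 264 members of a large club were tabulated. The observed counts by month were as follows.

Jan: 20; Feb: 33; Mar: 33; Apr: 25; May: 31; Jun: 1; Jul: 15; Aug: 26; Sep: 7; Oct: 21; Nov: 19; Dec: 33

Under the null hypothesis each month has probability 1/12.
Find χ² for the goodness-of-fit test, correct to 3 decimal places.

Expected count for each of the 12 categories: 264/12 = 22.
cat         O        E   (O−E)²/E
Jan        20       22     0.1818
Feb        33       22     5.5000
Mar        33       22     5.5000
Apr        25       22     0.4091
May        31       22     3.6818
Jun         1       22    20.0455
Jul        15       22     2.2273
Aug        26       22     0.7273
Sep         7       22    10.2273
Oct        21       22     0.0455
Nov        19       22     0.4091
Dec        33       22     5.5000
Sum = 54.455

54.455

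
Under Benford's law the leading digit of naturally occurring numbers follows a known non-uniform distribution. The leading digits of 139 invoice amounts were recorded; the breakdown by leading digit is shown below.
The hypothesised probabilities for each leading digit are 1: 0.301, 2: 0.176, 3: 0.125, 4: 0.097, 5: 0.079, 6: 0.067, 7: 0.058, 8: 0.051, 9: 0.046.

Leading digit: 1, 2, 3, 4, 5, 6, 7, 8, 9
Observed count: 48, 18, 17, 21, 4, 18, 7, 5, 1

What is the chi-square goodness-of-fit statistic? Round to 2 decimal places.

24.66

Expected counts E_i = n·p_i: 139×0.301 = 41.839, 139×0.176 = 24.464, 139×0.125 = 17.375, 139×0.097 = 13.483, 139×0.079 = 10.981, 139×0.067 = 9.313, 139×0.058 = 8.062, 139×0.051 = 7.089, 139×0.046 = 6.394.
cat         O        E   (O−E)²/E
1          48   41.839      0.907
2          18   24.464      1.708
3          17   17.375      0.008
4          21   13.483      4.191
5           4   10.981      4.438
6          18    9.313      8.103
7           7    8.062      0.140
8           5    7.089      0.616
9           1    6.394      4.550
Sum = 24.66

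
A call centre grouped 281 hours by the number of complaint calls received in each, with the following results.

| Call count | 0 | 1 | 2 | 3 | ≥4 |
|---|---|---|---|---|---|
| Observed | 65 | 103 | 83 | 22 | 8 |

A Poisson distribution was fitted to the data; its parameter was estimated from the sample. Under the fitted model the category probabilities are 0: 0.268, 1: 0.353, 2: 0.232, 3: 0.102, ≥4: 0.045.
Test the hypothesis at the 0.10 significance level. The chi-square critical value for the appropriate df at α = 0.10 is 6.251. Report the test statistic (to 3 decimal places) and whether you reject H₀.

9.676; reject

Expected counts E_i = n·p_i: 281×0.268 = 75.308, 281×0.353 = 99.193, 281×0.232 = 65.192, 281×0.102 = 28.662, 281×0.045 = 12.645.
cat         O        E   (O−E)²/E
0          65   75.308     1.4109
1         103   99.193     0.1461
2          83   65.192     4.8645
3          22   28.662     1.5485
≥4          8   12.645     1.7063
Sum = 9.676
df = 3. Since 9.676 > 6.251, we reject H₀.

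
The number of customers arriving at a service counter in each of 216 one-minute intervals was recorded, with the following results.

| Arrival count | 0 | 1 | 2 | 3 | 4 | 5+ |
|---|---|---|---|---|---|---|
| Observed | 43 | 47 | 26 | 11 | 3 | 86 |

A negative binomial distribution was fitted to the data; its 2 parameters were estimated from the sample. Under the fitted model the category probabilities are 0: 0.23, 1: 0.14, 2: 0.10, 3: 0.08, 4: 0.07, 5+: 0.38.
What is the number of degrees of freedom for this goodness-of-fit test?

3

There are k = 6 categories and 2 parameters estimated from the data, so df = 6 − 1 − 2 = 3.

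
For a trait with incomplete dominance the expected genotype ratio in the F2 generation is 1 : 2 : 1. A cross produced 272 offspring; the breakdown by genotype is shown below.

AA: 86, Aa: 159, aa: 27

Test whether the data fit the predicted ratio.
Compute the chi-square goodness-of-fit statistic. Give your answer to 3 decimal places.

Ratio total = 4. Expected counts: 272×1/4 = 68, 272×2/4 = 136, 272×1/4 = 68.
χ² = (86−68)²/68 + (159−136)²/136 + (27−68)²/68
   = 4.7647 + 3.8897 + 24.7206
Sum = 33.375

33.375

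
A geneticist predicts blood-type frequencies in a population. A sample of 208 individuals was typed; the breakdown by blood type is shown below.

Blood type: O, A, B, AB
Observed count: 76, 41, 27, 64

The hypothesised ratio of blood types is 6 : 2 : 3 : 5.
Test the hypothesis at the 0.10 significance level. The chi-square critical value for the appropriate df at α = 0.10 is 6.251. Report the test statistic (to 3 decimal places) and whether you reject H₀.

Ratio total = 16. Expected counts: 208×6/16 = 78, 208×2/16 = 26, 208×3/16 = 39, 208×5/16 = 65.
cat         O        E   (O−E)²/E
O          76       78     0.0513
A          41       26     8.6538
B          27       39     3.6923
AB         64       65     0.0154
Sum = 12.413
df = 3. Since 12.413 > 6.251, we reject H₀.

12.413; reject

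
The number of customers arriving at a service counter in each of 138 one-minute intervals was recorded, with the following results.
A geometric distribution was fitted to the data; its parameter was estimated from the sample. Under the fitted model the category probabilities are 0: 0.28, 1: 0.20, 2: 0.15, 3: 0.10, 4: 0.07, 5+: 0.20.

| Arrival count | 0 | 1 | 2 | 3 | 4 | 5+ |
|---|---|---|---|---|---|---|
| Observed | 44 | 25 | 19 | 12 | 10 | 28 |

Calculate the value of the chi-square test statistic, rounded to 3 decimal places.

Expected counts E_i = n·p_i: 138×0.28 = 38.64, 138×0.20 = 27.6, 138×0.15 = 20.7, 138×0.10 = 13.8, 138×0.07 = 9.66, 138×0.20 = 27.6.
0: (44 − 38.64)²/38.64 = 28.7296/38.64 = 0.7435
1: (25 − 27.6)²/27.6 = 6.76/27.6 = 0.2449
2: (19 − 20.7)²/20.7 = 2.89/20.7 = 0.1396
3: (12 − 13.8)²/13.8 = 3.24/13.8 = 0.2348
4: (10 − 9.66)²/9.66 = 0.1156/9.66 = 0.0120
5+: (28 − 27.6)²/27.6 = 0.16/27.6 = 0.0058
Sum = 1.381

1.381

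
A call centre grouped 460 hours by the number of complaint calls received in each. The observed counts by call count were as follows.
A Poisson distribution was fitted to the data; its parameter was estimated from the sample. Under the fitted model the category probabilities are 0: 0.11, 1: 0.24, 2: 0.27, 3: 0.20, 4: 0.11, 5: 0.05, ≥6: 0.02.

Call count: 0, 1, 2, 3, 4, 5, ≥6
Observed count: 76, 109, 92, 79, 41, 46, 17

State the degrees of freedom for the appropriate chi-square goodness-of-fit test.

5

There are k = 7 categories and 1 parameter estimated from the data, so df = 7 − 1 − 1 = 5.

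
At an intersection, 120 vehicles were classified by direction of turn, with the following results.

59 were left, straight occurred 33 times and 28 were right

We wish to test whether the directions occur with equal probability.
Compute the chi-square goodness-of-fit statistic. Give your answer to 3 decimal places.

13.850

Expected count for each of the 3 categories: 120/3 = 40.
left: (59 − 40)²/40 = 361/40 = 9.0250
straight: (33 − 40)²/40 = 49/40 = 1.2250
right: (28 − 40)²/40 = 144/40 = 3.6000
Sum = 13.850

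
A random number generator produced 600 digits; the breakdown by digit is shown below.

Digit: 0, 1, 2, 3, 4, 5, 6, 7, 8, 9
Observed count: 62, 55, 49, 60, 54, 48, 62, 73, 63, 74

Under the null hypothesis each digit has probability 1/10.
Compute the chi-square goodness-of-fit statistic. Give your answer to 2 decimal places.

11.80

Expected count for each of the 10 categories: 600/10 = 60.
0: (62 − 60)²/60 = 4/60 = 0.067
1: (55 − 60)²/60 = 25/60 = 0.417
2: (49 − 60)²/60 = 121/60 = 2.017
3: (60 − 60)²/60 = 0/60 = 0.000
4: (54 − 60)²/60 = 36/60 = 0.600
5: (48 − 60)²/60 = 144/60 = 2.400
6: (62 − 60)²/60 = 4/60 = 0.067
7: (73 − 60)²/60 = 169/60 = 2.817
8: (63 − 60)²/60 = 9/60 = 0.150
9: (74 − 60)²/60 = 196/60 = 3.267
Sum = 11.80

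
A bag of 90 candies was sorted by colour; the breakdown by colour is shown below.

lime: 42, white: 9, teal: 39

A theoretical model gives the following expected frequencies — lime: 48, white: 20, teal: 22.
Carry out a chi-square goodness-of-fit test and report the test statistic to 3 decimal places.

χ² = (42−48)²/48 + (9−20)²/20 + (39−22)²/22
   = 0.7500 + 6.0500 + 13.1364
Sum = 19.936

19.936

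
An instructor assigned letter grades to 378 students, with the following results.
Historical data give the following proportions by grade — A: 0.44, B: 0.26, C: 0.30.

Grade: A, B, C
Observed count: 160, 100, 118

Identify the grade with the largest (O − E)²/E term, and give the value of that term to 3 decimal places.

Expected counts E_i = n·p_i: 378×0.44 = 166.32, 378×0.26 = 98.28, 378×0.30 = 113.4.
χ² = (160−166.32)²/166.32 + (100−98.28)²/98.28 + (118−113.4)²/113.4
   = 0.2402 + 0.0301 + 0.1866
The largest term is for A: 0.240.

A, 0.240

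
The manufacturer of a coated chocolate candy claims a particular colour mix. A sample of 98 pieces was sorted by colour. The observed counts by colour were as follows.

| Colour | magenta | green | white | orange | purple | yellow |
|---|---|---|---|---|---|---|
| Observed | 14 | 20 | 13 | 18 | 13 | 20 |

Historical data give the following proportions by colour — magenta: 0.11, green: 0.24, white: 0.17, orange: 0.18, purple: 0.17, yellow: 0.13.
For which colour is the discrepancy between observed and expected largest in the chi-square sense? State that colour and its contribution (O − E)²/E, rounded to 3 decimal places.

Expected counts E_i = n·p_i: 98×0.11 = 10.78, 98×0.24 = 23.52, 98×0.17 = 16.66, 98×0.18 = 17.64, 98×0.17 = 16.66, 98×0.13 = 12.74.
magenta: (14 − 10.78)²/10.78 = 10.3684/10.78 = 0.9618
green: (20 − 23.52)²/23.52 = 12.3904/23.52 = 0.5268
white: (13 − 16.66)²/16.66 = 13.3956/16.66 = 0.8041
orange: (18 − 17.64)²/17.64 = 0.1296/17.64 = 0.0073
purple: (13 − 16.66)²/16.66 = 13.3956/16.66 = 0.8041
yellow: (20 − 12.74)²/12.74 = 52.7076/12.74 = 4.1372
The largest term is for yellow: 4.137.

yellow, 4.137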